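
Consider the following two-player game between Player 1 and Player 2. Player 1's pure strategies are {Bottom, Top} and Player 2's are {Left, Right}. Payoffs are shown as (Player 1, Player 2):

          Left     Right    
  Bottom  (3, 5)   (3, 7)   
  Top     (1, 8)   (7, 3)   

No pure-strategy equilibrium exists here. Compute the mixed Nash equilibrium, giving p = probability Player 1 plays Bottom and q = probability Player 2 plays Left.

p = 5/7, q = 2/3

For Player 2 to be willing to mix, Player 2 must be indifferent between Left and Right, which pins down Player 1's mix.
  Player 2's expected payoff from Left: p·5 + (1−p)·8 = -3p + 8
  Player 2's expected payoff from Right: p·7 + (1−p)·3 = 4p + 3
  -3p + 8 = 4p + 3  ⇒  -7p = -5  ⇒  p = 5/7.
Player 2's mix must leave Player 1 indifferent between Bottom and Top.
  Player 1's payoff to Bottom: q·3 + (1−q)·3 = 3
  Player 1's payoff to Top: q·1 + (1−q)·7 = -6q + 7
  3 = -6q + 7  ⇒  6q = 4  ⇒  q = 2/3.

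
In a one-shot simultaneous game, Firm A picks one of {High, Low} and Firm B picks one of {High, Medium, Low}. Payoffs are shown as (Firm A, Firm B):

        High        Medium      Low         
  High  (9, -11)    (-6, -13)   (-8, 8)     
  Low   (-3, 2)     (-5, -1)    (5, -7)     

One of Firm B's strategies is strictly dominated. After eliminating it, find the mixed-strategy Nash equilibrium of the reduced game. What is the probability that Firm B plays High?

q = 13/25

Firm B's strategy Medium is strictly dominated by High: -11 > -13 and 2 > -1. Eliminate Medium.
For Firm A to be willing to mix, Firm A must be indifferent between High and Low, which pins down Firm B's mix.
  Firm A's payoff to High: q·9 + (1−q)·(-8) = 17q - 8
  Firm A's payoff to Low: q·(-3) + (1−q)·5 = -8q + 5
  17q - 8 = -8q + 5  ⇒  25q = 13  ⇒  q = 13/25.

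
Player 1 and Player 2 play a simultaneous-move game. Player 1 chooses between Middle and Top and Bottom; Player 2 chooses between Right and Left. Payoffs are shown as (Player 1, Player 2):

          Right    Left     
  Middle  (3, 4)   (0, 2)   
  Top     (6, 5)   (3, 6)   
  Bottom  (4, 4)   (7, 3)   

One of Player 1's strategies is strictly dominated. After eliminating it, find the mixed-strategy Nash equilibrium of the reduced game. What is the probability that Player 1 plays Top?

Player 1's strategy Middle is strictly dominated by Top: 6 > 3 and 3 > 0. Eliminate Middle.
For Player 2 to be willing to mix, Player 2 must be indifferent between Right and Left, which pins down Player 1's mix.
  Player 2's payoff to Right: p·5 + (1−p)·4 = p + 4
  Player 2's payoff to Left: p·6 + (1−p)·3 = 3p + 3
  p + 4 = 3p + 3  ⇒  -2p = -1  ⇒  p = 1/2.

p = 1/2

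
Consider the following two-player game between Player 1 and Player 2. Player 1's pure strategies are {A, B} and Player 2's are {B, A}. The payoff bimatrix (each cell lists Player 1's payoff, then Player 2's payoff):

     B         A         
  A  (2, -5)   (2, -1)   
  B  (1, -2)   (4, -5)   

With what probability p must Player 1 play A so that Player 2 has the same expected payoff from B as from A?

For Player 2 to be willing to mix, Player 2 must be indifferent between B and A, which pins down Player 1's mix.
  Player 2's payoff from B: p·(-5) + (1−p)·(-2) = -3p - 2
  Player 2's payoff from A: p·(-1) + (1−p)·(-5) = 4p - 5
  -3p - 2 = 4p - 5  ⇒  -7p = -3  ⇒  p = 3/7.

p = 3/7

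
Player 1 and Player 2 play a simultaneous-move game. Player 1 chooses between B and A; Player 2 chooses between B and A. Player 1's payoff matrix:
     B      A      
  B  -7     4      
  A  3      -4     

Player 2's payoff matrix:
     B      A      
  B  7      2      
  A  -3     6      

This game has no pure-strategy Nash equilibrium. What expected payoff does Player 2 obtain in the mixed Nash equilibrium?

24/7

Player 2's indifference between B and A determines Player 1's mixing probability p:
  Player 2's payoff to B: p·7 + (1−p)·(-3) = 10p - 3
  Player 2's payoff to A: p·2 + (1−p)·6 = -4p + 6
  10p - 3 = -4p + 6  ⇒  14p = 9  ⇒  p = 9/14.
At equilibrium Player 2 is indifferent across columns, so Player 2's payoff equals the payoff from B: (9/14)·7 + (5/14)·(-3) = 24/7.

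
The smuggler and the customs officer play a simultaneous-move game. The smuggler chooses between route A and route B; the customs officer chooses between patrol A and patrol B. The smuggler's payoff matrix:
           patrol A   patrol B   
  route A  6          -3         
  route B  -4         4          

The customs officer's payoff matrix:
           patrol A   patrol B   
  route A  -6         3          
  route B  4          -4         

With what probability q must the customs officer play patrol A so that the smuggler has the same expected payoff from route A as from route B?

q = 7/17

In a mixed equilibrium the smuggler is indifferent between route A and route B; this condition fixes q.
  the smuggler's payoff to route A: q·6 + (1−q)·(-3) = 9q - 3
  the smuggler's payoff to route B: q·(-4) + (1−q)·4 = -8q + 4
  9q - 3 = -8q + 4  ⇒  17q = 7  ⇒  q = 7/17.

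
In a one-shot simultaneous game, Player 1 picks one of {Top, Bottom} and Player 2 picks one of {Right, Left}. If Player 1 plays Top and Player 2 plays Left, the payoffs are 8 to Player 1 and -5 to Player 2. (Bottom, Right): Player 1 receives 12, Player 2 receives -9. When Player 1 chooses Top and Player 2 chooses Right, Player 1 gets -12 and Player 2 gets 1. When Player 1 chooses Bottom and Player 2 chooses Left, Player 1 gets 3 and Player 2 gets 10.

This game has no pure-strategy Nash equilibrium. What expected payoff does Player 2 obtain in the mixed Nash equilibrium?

-7/5

Player 2's indifference between Right and Left determines Player 1's mixing probability p:
  Player 2's payoff from Right: p·1 + (1−p)·(-9) = 10p - 9
  Player 2's payoff from Left: p·(-5) + (1−p)·10 = -15p + 10
  10p - 9 = -15p + 10  ⇒  25p = 19  ⇒  p = 19/25.
At equilibrium Player 2 is indifferent across columns, so Player 2's payoff equals the payoff from Right: (19/25)·1 + (6/25)·(-9) = -7/5.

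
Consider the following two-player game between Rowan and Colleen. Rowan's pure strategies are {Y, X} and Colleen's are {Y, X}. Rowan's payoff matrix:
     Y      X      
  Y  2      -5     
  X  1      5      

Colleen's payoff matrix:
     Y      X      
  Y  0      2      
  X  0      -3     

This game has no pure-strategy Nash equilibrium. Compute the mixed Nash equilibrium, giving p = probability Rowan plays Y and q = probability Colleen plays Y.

p = 3/5, q = 10/11

For Colleen to be willing to mix, Colleen must be indifferent between Y and X, which pins down Rowan's mix.
  Colleen's expected payoff from Y: p·0 + (1−p)·0 = 0
  Colleen's expected payoff from X: p·2 + (1−p)·(-3) = 5p - 3
  0 = 5p - 3  ⇒  -5p = -3  ⇒  p = 3/5.
Colleen's mix must leave Rowan indifferent between Y and X.
  Rowan's expected payoff from Y: q·2 + (1−q)·(-5) = 7q - 5
  Rowan's expected payoff from X: q·1 + (1−q)·5 = -4q + 5
  7q - 5 = -4q + 5  ⇒  11q = 10  ⇒  q = 10/11.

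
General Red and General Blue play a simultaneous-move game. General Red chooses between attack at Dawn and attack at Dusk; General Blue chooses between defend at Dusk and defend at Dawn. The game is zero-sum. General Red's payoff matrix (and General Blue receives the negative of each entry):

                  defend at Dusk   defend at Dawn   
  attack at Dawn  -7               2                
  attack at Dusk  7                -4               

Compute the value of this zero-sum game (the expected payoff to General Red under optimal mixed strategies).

In a mixed equilibrium General Red is indifferent between attack at Dawn and attack at Dusk; this condition fixes q.
  General Red's expected payoff from attack at Dawn: q·(-7) + (1−q)·2 = -9q + 2
  General Red's expected payoff from attack at Dusk: q·7 + (1−q)·(-4) = 11q - 4
  -9q + 2 = 11q - 4  ⇒  -20q = -6  ⇒  q = 3/10.
The value is General Red's expected payoff against this mix (using attack at Dawn): (3/10)·(-7) + (7/10)·2 = -7/10.

v = -7/10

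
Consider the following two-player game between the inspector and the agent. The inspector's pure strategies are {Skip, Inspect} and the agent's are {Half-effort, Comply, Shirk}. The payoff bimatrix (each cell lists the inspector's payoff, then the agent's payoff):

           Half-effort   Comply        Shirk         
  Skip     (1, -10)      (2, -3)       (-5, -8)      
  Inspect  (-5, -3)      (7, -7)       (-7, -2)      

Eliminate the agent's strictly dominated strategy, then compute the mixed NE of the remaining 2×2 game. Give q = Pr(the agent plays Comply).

The agent's strategy Half-effort is strictly dominated by Shirk: -8 > -10 and -2 > -3. Eliminate Half-effort.
For the inspector to be willing to mix, the inspector must be indifferent between Skip and Inspect, which pins down the agent's mix.
  the inspector's payoff to Skip: q·2 + (1−q)·(-5) = 7q - 5
  the inspector's payoff to Inspect: q·7 + (1−q)·(-7) = 14q - 7
  7q - 5 = 14q - 7  ⇒  -7q = -2  ⇒  q = 2/7.

q = 2/7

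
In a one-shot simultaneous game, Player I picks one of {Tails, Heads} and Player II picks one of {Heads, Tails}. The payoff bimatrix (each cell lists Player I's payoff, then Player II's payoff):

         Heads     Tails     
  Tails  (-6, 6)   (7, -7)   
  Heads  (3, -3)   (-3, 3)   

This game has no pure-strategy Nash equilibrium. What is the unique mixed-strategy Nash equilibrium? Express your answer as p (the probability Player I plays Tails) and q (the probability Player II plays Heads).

Player I's mix must leave Player II indifferent between Heads and Tails.
  Player II's expected payoff from Heads: p·6 + (1−p)·(-3) = 9p - 3
  Player II's expected payoff from Tails: p·(-7) + (1−p)·3 = -10p + 3
  9p - 3 = -10p + 3  ⇒  19p = 6  ⇒  p = 6/19.
Player II's mix must leave Player I indifferent between Tails and Heads.
  Player I's payoff from Tails: q·(-6) + (1−q)·7 = -13q + 7
  Player I's payoff from Heads: q·3 + (1−q)·(-3) = 6q - 3
  -13q + 7 = 6q - 3  ⇒  -19q = -10  ⇒  q = 10/19.

p = 6/19, q = 10/19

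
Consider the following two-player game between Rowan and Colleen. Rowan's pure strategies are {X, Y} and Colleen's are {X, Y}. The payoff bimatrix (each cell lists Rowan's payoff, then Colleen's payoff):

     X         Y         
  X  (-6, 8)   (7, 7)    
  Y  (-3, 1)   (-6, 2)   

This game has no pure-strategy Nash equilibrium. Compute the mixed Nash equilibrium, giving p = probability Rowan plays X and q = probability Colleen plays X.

Colleen's indifference between X and Y determines Rowan's mixing probability p:
  Colleen's payoff to X: p·8 + (1−p)·1 = 7p + 1
  Colleen's payoff to Y: p·7 + (1−p)·2 = 5p + 2
  7p + 1 = 5p + 2  ⇒  2p = 1  ⇒  p = 1/2.
Set Rowan's expected payoff from X equal to that from Y:
  Rowan's payoff to X: q·(-6) + (1−q)·7 = -13q + 7
  Rowan's payoff to Y: q·(-3) + (1−q)·(-6) = 3q - 6
  -13q + 7 = 3q - 6  ⇒  -16q = -13  ⇒  q = 13/16.

p = 1/2, q = 13/16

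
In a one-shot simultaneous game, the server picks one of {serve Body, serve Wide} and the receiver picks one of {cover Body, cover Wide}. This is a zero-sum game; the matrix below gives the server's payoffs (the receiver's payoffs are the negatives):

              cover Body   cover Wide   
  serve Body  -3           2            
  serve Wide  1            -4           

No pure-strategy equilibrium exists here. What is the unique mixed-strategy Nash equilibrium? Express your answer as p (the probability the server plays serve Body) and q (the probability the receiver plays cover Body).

In a mixed equilibrium the receiver is indifferent between cover Body and cover Wide; this condition fixes p.
  the receiver's payoff from cover Body: p·3 + (1−p)·(-1) = 4p - 1
  the receiver's payoff from cover Wide: p·(-2) + (1−p)·4 = -6p + 4
  4p - 1 = -6p + 4  ⇒  10p = 5  ⇒  p = 1/2.
In a mixed equilibrium the server is indifferent between serve Body and serve Wide; this condition fixes q.
  the server's payoff to serve Body: q·(-3) + (1−q)·2 = -5q + 2
  the server's payoff to serve Wide: q·1 + (1−q)·(-4) = 5q - 4
  -5q + 2 = 5q - 4  ⇒  -10q = -6  ⇒  q = 3/5.

p = 1/2, q = 3/5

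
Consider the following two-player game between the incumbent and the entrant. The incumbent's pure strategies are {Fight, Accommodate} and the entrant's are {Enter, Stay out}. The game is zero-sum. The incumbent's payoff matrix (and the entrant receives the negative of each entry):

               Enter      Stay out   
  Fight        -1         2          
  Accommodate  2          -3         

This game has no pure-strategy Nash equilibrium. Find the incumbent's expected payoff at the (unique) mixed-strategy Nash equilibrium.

1/8

The incumbent's indifference between Fight and Accommodate determines the entrant's mixing probability q:
  the incumbent's payoff to Fight: q·(-1) + (1−q)·2 = -3q + 2
  the incumbent's payoff to Accommodate: q·2 + (1−q)·(-3) = 5q - 3
  -3q + 2 = 5q - 3  ⇒  -8q = -5  ⇒  q = 5/8.
At equilibrium the incumbent is indifferent across rows, so the incumbent's payoff equals the payoff from Fight: (5/8)·(-1) + (3/8)·2 = 1/8.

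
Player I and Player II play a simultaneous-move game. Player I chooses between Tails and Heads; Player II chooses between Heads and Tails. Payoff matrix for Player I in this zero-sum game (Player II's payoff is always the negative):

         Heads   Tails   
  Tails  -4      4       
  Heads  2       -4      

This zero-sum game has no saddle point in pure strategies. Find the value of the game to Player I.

Player II's mix must leave Player I indifferent between Tails and Heads.
  Player I's payoff to Tails: q·(-4) + (1−q)·4 = -8q + 4
  Player I's payoff to Heads: q·2 + (1−q)·(-4) = 6q - 4
  -8q + 4 = 6q - 4  ⇒  -14q = -8  ⇒  q = 4/7.
The value is Player I's expected payoff against this mix (using Tails): (4/7)·(-4) + (3/7)·4 = -4/7.

v = -4/7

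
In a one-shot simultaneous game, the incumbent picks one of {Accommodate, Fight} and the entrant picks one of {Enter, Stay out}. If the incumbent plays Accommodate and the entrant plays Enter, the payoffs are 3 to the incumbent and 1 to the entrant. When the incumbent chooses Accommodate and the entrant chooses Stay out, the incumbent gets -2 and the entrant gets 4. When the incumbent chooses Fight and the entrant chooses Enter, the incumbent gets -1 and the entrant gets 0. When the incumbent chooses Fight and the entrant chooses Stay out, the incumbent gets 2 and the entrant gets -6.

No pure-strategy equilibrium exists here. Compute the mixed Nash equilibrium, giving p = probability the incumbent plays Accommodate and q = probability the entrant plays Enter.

The incumbent's mix must leave the entrant indifferent between Enter and Stay out.
  the entrant's expected payoff from Enter: p·1 + (1−p)·0 = p
  the entrant's expected payoff from Stay out: p·4 + (1−p)·(-6) = 10p - 6
  p = 10p - 6  ⇒  -9p = -6  ⇒  p = 2/3.
For the incumbent to be willing to mix, the incumbent must be indifferent between Accommodate and Fight, which pins down the entrant's mix.
  the incumbent's payoff to Accommodate: q·3 + (1−q)·(-2) = 5q - 2
  the incumbent's payoff to Fight: q·(-1) + (1−q)·2 = -3q + 2
  5q - 2 = -3q + 2  ⇒  8q = 4  ⇒  q = 1/2.

p = 2/3, q = 1/2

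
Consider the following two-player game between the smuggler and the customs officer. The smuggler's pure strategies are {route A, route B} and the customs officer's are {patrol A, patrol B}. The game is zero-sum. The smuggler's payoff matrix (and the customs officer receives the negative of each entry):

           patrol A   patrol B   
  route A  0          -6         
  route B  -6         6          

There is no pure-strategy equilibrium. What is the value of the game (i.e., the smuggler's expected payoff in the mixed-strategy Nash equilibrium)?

v = -2

For the smuggler to be willing to mix, the smuggler must be indifferent between route A and route B, which pins down the customs officer's mix.
  the smuggler's payoff from route A: q·0 + (1−q)·(-6) = 6q - 6
  the smuggler's payoff from route B: q·(-6) + (1−q)·6 = -12q + 6
  6q - 6 = -12q + 6  ⇒  18q = 12  ⇒  q = 2/3.
The value is the smuggler's expected payoff against this mix (using route A): (2/3)·0 + (1/3)·(-6) = -2.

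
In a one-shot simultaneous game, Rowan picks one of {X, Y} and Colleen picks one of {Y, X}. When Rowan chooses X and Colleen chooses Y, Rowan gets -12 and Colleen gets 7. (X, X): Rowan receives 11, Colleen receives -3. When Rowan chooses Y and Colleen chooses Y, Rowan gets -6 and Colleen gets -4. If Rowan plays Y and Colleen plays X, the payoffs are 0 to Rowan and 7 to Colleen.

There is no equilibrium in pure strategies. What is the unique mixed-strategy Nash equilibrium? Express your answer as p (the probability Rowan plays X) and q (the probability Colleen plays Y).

p = 11/21, q = 11/17

In a mixed equilibrium Colleen is indifferent between Y and X; this condition fixes p.
  Colleen's payoff to Y: p·7 + (1−p)·(-4) = 11p - 4
  Colleen's payoff to X: p·(-3) + (1−p)·7 = -10p + 7
  11p - 4 = -10p + 7  ⇒  21p = 11  ⇒  p = 11/21.
In a mixed equilibrium Rowan is indifferent between X and Y; this condition fixes q.
  Rowan's payoff from X: q·(-12) + (1−q)·11 = -23q + 11
  Rowan's payoff from Y: q·(-6) + (1−q)·0 = -6q
  -23q + 11 = -6q  ⇒  -17q = -11  ⇒  q = 11/17.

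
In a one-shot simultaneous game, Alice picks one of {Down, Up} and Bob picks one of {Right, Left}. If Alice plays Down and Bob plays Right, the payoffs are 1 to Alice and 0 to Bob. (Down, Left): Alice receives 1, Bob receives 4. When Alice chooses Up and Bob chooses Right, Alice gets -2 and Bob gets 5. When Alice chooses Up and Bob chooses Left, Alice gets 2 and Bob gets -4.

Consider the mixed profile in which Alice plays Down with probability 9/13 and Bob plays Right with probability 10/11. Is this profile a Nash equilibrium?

Given Bob's mix q = 10/11, Alice's payoff from Down is 1 but from Up is -18/11. Alice strictly prefers Down, so Alice would not mix.
So the proposed profile is not a Nash equilibrium.

No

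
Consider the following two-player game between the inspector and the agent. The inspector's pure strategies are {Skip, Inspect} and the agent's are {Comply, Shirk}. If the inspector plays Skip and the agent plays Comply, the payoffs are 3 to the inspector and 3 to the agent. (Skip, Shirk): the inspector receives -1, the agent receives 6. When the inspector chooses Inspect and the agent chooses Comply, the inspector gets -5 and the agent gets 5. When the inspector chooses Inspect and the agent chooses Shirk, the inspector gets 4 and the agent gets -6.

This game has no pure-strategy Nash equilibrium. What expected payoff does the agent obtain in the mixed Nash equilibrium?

For the agent to be willing to mix, the agent must be indifferent between Comply and Shirk, which pins down the inspector's mix.
  the agent's expected payoff from Comply: p·3 + (1−p)·5 = -2p + 5
  the agent's expected payoff from Shirk: p·6 + (1−p)·(-6) = 12p - 6
  -2p + 5 = 12p - 6  ⇒  -14p = -11  ⇒  p = 11/14.
At equilibrium the agent is indifferent across columns, so the agent's payoff equals the payoff from Comply: (11/14)·3 + (3/14)·5 = 24/7.

24/7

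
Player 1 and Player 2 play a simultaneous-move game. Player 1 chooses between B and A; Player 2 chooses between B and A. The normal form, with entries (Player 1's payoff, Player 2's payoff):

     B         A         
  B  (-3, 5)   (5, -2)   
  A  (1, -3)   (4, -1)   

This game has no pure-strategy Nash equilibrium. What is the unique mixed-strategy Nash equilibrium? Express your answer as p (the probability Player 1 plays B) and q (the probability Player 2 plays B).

Set Player 2's expected payoff from B equal to that from A:
  Player 2's expected payoff from B: p·5 + (1−p)·(-3) = 8p - 3
  Player 2's expected payoff from A: p·(-2) + (1−p)·(-1) = -p - 1
  8p - 3 = -p - 1  ⇒  9p = 2  ⇒  p = 2/9.
Player 2's mix must leave Player 1 indifferent between B and A.
  Player 1's payoff from B: q·(-3) + (1−q)·5 = -8q + 5
  Player 1's payoff from A: q·1 + (1−q)·4 = -3q + 4
  -8q + 5 = -3q + 4  ⇒  -5q = -1  ⇒  q = 1/5.

p = 2/9, q = 1/5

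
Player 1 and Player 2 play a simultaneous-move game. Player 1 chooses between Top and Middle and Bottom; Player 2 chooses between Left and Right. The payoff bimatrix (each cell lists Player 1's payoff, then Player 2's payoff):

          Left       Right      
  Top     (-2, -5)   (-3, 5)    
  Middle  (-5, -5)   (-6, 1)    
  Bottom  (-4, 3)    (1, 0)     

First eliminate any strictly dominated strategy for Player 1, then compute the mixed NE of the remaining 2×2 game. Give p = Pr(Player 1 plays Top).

p = 3/13

Player 1's strategy Middle is strictly dominated by Top: -2 > -5 and -3 > -6. Eliminate Middle.
For Player 2 to be willing to mix, Player 2 must be indifferent between Left and Right, which pins down Player 1's mix.
  Player 2's payoff from Left: p·(-5) + (1−p)·3 = -8p + 3
  Player 2's payoff from Right: p·5 + (1−p)·0 = 5p
  -8p + 3 = 5p  ⇒  -13p = -3  ⇒  p = 3/13.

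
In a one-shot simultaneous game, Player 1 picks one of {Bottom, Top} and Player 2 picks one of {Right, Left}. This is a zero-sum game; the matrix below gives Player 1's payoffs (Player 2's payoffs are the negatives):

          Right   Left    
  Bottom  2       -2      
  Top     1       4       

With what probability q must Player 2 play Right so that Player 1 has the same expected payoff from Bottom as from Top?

q = 6/7

Player 1's indifference between Bottom and Top determines Player 2's mixing probability q:
  Player 1's payoff from Bottom: q·2 + (1−q)·(-2) = 4q - 2
  Player 1's payoff from Top: q·1 + (1−q)·4 = -3q + 4
  4q - 2 = -3q + 4  ⇒  7q = 6  ⇒  q = 6/7.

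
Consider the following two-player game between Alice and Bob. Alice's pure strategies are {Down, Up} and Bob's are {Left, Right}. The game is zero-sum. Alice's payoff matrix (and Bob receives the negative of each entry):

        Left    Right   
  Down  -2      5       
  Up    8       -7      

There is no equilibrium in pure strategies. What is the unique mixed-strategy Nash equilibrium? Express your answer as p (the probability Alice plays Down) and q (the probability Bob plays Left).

In a mixed equilibrium Bob is indifferent between Left and Right; this condition fixes p.
  Bob's payoff to Left: p·2 + (1−p)·(-8) = 10p - 8
  Bob's payoff to Right: p·(-5) + (1−p)·7 = -12p + 7
  10p - 8 = -12p + 7  ⇒  22p = 15  ⇒  p = 15/22.
For Alice to be willing to mix, Alice must be indifferent between Down and Up, which pins down Bob's mix.
  Alice's payoff from Down: q·(-2) + (1−q)·5 = -7q + 5
  Alice's payoff from Up: q·8 + (1−q)·(-7) = 15q - 7
  -7q + 5 = 15q - 7  ⇒  -22q = -12  ⇒  q = 6/11.

p = 15/22, q = 6/11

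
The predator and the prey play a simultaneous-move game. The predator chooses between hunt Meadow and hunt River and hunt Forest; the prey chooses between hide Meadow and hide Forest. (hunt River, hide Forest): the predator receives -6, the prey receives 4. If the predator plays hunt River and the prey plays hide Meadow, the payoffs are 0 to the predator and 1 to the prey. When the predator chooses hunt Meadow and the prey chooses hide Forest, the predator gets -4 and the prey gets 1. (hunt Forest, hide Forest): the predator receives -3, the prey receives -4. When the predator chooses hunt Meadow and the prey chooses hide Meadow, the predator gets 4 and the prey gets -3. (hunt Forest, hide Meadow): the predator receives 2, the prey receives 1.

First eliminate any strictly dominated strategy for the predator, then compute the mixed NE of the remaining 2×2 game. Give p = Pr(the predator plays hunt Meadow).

p = 5/9

The predator's strategy hunt River is strictly dominated by hunt Forest: 2 > 0 and -3 > -6. Eliminate hunt River.
The prey's indifference between hide Meadow and hide Forest determines the predator's mixing probability p:
  the prey's expected payoff from hide Meadow: p·(-3) + (1−p)·1 = -4p + 1
  the prey's expected payoff from hide Forest: p·1 + (1−p)·(-4) = 5p - 4
  -4p + 1 = 5p - 4  ⇒  -9p = -5  ⇒  p = 5/9.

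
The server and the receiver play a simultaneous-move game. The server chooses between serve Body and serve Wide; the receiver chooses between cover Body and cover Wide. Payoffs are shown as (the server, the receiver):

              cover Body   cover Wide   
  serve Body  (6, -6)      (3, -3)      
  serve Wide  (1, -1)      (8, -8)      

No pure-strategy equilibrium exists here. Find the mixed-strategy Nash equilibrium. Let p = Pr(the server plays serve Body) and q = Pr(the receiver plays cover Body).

p = 7/10, q = 1/2

The server's mix must leave the receiver indifferent between cover Body and cover Wide.
  the receiver's expected payoff from cover Body: p·(-6) + (1−p)·(-1) = -5p - 1
  the receiver's expected payoff from cover Wide: p·(-3) + (1−p)·(-8) = 5p - 8
  -5p - 1 = 5p - 8  ⇒  -10p = -7  ⇒  p = 7/10.
Set the server's expected payoff from serve Body equal to that from serve Wide:
  the server's payoff from serve Body: q·6 + (1−q)·3 = 3q + 3
  the server's payoff from serve Wide: q·1 + (1−q)·8 = -7q + 8
  3q + 3 = -7q + 8  ⇒  10q = 5  ⇒  q = 1/2.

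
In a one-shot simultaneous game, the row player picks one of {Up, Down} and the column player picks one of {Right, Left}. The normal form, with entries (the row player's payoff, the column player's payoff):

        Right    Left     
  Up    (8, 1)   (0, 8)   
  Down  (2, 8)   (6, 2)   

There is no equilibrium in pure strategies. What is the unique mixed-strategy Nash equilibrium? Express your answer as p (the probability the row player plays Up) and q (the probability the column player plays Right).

In a mixed equilibrium the column player is indifferent between Right and Left; this condition fixes p.
  the column player's payoff to Right: p·1 + (1−p)·8 = -7p + 8
  the column player's payoff to Left: p·8 + (1−p)·2 = 6p + 2
  -7p + 8 = 6p + 2  ⇒  -13p = -6  ⇒  p = 6/13.
The row player's indifference between Up and Down determines the column player's mixing probability q:
  the row player's payoff to Up: q·8 + (1−q)·0 = 8q
  the row player's payoff to Down: q·2 + (1−q)·6 = -4q + 6
  8q = -4q + 6  ⇒  12q = 6  ⇒  q = 1/2.

p = 6/13, q = 1/2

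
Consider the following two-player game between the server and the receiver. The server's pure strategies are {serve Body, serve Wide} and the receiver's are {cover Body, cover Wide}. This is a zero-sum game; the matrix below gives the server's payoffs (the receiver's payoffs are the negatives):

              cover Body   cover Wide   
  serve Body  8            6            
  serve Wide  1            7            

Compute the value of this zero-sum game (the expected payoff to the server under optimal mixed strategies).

The receiver's mix must leave the server indifferent between serve Body and serve Wide.
  the server's payoff from serve Body: q·8 + (1−q)·6 = 2q + 6
  the server's payoff from serve Wide: q·1 + (1−q)·7 = -6q + 7
  2q + 6 = -6q + 7  ⇒  8q = 1  ⇒  q = 1/8.
The value is the server's expected payoff against this mix (using serve Body): (1/8)·8 + (7/8)·6 = 25/4.

v = 25/4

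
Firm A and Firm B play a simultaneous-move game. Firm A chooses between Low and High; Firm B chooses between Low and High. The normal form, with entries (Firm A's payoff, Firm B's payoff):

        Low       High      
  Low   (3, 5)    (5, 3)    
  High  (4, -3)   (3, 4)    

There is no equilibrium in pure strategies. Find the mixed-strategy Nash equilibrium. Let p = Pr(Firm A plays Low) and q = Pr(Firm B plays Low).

p = 7/9, q = 2/3

Firm B's indifference between Low and High determines Firm A's mixing probability p:
  Firm B's expected payoff from Low: p·5 + (1−p)·(-3) = 8p - 3
  Firm B's expected payoff from High: p·3 + (1−p)·4 = -p + 4
  8p - 3 = -p + 4  ⇒  9p = 7  ⇒  p = 7/9.
In a mixed equilibrium Firm A is indifferent between Low and High; this condition fixes q.
  Firm A's payoff to Low: q·3 + (1−q)·5 = -2q + 5
  Firm A's payoff to High: q·4 + (1−q)·3 = q + 3
  -2q + 5 = q + 3  ⇒  -3q = -2  ⇒  q = 2/3.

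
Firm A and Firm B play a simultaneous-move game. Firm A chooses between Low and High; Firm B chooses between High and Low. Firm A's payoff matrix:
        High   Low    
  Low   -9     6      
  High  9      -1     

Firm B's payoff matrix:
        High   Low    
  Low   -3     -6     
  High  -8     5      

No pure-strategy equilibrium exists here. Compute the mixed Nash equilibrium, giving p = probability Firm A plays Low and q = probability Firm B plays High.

Firm B's indifference between High and Low determines Firm A's mixing probability p:
  Firm B's expected payoff from High: p·(-3) + (1−p)·(-8) = 5p - 8
  Firm B's expected payoff from Low: p·(-6) + (1−p)·5 = -11p + 5
  5p - 8 = -11p + 5  ⇒  16p = 13  ⇒  p = 13/16.
For Firm A to be willing to mix, Firm A must be indifferent between Low and High, which pins down Firm B's mix.
  Firm A's payoff from Low: q·(-9) + (1−q)·6 = -15q + 6
  Firm A's payoff from High: q·9 + (1−q)·(-1) = 10q - 1
  -15q + 6 = 10q - 1  ⇒  -25q = -7  ⇒  q = 7/25.

p = 13/16, q = 7/25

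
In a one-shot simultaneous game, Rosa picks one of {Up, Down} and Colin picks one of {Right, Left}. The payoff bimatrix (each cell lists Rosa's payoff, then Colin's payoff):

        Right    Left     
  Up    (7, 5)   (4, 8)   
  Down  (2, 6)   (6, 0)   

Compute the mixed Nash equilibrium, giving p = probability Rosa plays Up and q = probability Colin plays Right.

p = 2/3, q = 2/7

Colin's indifference between Right and Left determines Rosa's mixing probability p:
  Colin's payoff from Right: p·5 + (1−p)·6 = -p + 6
  Colin's payoff from Left: p·8 + (1−p)·0 = 8p
  -p + 6 = 8p  ⇒  -9p = -6  ⇒  p = 2/3.
For Rosa to be willing to mix, Rosa must be indifferent between Up and Down, which pins down Colin's mix.
  Rosa's payoff from Up: q·7 + (1−q)·4 = 3q + 4
  Rosa's payoff from Down: q·2 + (1−q)·6 = -4q + 6
  3q + 4 = -4q + 6  ⇒  7q = 2  ⇒  q = 2/7.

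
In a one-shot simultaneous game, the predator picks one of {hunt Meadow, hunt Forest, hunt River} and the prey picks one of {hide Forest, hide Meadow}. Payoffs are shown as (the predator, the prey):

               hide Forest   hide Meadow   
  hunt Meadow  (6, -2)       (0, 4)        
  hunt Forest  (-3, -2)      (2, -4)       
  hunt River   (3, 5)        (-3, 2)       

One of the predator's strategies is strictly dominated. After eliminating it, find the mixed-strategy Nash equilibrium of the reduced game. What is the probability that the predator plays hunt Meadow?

p = 1/4

The predator's strategy hunt River is strictly dominated by hunt Meadow: 6 > 3 and 0 > -3. Eliminate hunt River.
Set the prey's expected payoff from hide Forest equal to that from hide Meadow:
  the prey's expected payoff from hide Forest: p·(-2) + (1−p)·(-2) = -2
  the prey's expected payoff from hide Meadow: p·4 + (1−p)·(-4) = 8p - 4
  -2 = 8p - 4  ⇒  -8p = -2  ⇒  p = 1/4.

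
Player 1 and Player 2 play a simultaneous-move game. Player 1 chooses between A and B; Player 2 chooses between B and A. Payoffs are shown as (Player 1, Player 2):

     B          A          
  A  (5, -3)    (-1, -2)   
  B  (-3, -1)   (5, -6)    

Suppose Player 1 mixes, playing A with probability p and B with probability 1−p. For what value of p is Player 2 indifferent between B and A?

Set Player 2's expected payoff from B equal to that from A:
  Player 2's payoff to B: p·(-3) + (1−p)·(-1) = -2p - 1
  Player 2's payoff to A: p·(-2) + (1−p)·(-6) = 4p - 6
  -2p - 1 = 4p - 6  ⇒  -6p = -5  ⇒  p = 5/6.

p = 5/6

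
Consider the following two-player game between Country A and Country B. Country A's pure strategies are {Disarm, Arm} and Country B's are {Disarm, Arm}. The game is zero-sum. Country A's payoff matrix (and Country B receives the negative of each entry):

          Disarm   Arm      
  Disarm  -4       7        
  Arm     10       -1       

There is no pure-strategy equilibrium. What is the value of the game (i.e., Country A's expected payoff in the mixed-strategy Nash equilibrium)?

Country A's indifference between Disarm and Arm determines Country B's mixing probability q:
  Country A's payoff to Disarm: q·(-4) + (1−q)·7 = -11q + 7
  Country A's payoff to Arm: q·10 + (1−q)·(-1) = 11q - 1
  -11q + 7 = 11q - 1  ⇒  -22q = -8  ⇒  q = 4/11.
The value is Country A's expected payoff against this mix (using Disarm): (4/11)·(-4) + (7/11)·7 = 3.

v = 3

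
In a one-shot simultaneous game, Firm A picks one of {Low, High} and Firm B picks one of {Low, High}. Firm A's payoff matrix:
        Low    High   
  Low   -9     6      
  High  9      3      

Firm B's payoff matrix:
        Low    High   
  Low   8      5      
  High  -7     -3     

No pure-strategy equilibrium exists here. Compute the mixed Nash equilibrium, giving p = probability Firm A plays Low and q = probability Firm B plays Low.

p = 4/7, q = 1/7

In a mixed equilibrium Firm B is indifferent between Low and High; this condition fixes p.
  Firm B's payoff to Low: p·8 + (1−p)·(-7) = 15p - 7
  Firm B's payoff to High: p·5 + (1−p)·(-3) = 8p - 3
  15p - 7 = 8p - 3  ⇒  7p = 4  ⇒  p = 4/7.
For Firm A to be willing to mix, Firm A must be indifferent between Low and High, which pins down Firm B's mix.
  Firm A's expected payoff from Low: q·(-9) + (1−q)·6 = -15q + 6
  Firm A's expected payoff from High: q·9 + (1−q)·3 = 6q + 3
  -15q + 6 = 6q + 3  ⇒  -21q = -3  ⇒  q = 1/7.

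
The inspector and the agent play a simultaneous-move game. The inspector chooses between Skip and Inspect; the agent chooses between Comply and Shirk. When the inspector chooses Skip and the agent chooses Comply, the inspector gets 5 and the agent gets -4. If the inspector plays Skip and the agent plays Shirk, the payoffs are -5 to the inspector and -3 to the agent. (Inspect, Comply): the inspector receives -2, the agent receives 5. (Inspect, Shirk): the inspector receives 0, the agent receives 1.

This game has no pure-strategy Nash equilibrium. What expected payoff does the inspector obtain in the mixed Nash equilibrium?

In a mixed equilibrium the inspector is indifferent between Skip and Inspect; this condition fixes q.
  the inspector's payoff from Skip: q·5 + (1−q)·(-5) = 10q - 5
  the inspector's payoff from Inspect: q·(-2) + (1−q)·0 = -2q
  10q - 5 = -2q  ⇒  12q = 5  ⇒  q = 5/12.
At equilibrium the inspector is indifferent across rows, so the inspector's payoff equals the payoff from Skip: (5/12)·5 + (7/12)·(-5) = -5/6.

-5/6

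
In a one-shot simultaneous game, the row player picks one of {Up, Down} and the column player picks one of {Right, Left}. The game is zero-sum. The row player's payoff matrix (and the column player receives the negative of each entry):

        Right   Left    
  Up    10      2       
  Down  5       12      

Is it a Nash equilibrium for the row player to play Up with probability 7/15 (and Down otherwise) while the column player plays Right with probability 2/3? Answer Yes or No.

Yes

Check the column player's indifference given the row player's mix p = 7/15:
  payoff from Right = -22/3; payoff from Left = -22/3 — equal.
Check the row player's indifference given the column player's mix q = 2/3:
  payoff from Up = 22/3; payoff from Down = 22/3 — equal.
Both players are indifferent, so neither can profitably deviate.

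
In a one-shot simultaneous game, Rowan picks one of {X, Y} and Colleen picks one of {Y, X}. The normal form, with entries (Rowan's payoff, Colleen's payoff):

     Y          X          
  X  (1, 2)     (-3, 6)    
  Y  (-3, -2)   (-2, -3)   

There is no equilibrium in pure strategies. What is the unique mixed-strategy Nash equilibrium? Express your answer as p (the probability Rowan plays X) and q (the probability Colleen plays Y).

Set Colleen's expected payoff from Y equal to that from X:
  Colleen's payoff from Y: p·2 + (1−p)·(-2) = 4p - 2
  Colleen's payoff from X: p·6 + (1−p)·(-3) = 9p - 3
  4p - 2 = 9p - 3  ⇒  -5p = -1  ⇒  p = 1/5.
Set Rowan's expected payoff from X equal to that from Y:
  Rowan's payoff to X: q·1 + (1−q)·(-3) = 4q - 3
  Rowan's payoff to Y: q·(-3) + (1−q)·(-2) = -q - 2
  4q - 3 = -q - 2  ⇒  5q = 1  ⇒  q = 1/5.

p = 1/5, q = 1/5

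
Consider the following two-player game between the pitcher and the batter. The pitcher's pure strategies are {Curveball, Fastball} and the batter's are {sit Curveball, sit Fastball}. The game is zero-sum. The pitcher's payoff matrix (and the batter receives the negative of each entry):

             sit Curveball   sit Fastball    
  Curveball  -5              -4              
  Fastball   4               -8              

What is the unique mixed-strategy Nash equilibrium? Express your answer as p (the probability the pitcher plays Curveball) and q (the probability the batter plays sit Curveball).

The pitcher's mix must leave the batter indifferent between sit Curveball and sit Fastball.
  the batter's payoff from sit Curveball: p·5 + (1−p)·(-4) = 9p - 4
  the batter's payoff from sit Fastball: p·4 + (1−p)·8 = -4p + 8
  9p - 4 = -4p + 8  ⇒  13p = 12  ⇒  p = 12/13.
In a mixed equilibrium the pitcher is indifferent between Curveball and Fastball; this condition fixes q.
  the pitcher's expected payoff from Curveball: q·(-5) + (1−q)·(-4) = -q - 4
  the pitcher's expected payoff from Fastball: q·4 + (1−q)·(-8) = 12q - 8
  -q - 4 = 12q - 8  ⇒  -13q = -4  ⇒  q = 4/13.

p = 12/13, q = 4/13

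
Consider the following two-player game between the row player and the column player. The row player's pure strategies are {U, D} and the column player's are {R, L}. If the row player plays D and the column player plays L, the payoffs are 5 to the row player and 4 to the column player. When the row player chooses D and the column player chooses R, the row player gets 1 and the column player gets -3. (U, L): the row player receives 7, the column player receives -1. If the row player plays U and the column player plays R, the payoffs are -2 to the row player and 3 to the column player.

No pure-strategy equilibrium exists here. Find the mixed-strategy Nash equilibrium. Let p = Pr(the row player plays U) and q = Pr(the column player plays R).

The column player's indifference between R and L determines the row player's mixing probability p:
  the column player's expected payoff from R: p·3 + (1−p)·(-3) = 6p - 3
  the column player's expected payoff from L: p·(-1) + (1−p)·4 = -5p + 4
  6p - 3 = -5p + 4  ⇒  11p = 7  ⇒  p = 7/11.
Set the row player's expected payoff from U equal to that from D:
  the row player's payoff to U: q·(-2) + (1−q)·7 = -9q + 7
  the row player's payoff to D: q·1 + (1−q)·5 = -4q + 5
  -9q + 7 = -4q + 5  ⇒  -5q = -2  ⇒  q = 2/5.

p = 7/11, q = 2/5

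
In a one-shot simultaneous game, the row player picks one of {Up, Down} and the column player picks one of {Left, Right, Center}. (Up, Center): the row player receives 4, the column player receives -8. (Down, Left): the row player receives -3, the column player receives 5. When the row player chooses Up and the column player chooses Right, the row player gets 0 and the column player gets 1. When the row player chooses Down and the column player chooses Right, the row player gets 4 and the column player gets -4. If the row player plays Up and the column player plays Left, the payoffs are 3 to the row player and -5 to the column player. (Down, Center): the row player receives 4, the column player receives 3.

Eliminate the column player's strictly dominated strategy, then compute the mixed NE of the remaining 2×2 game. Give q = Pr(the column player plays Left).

The column player's strategy Center is strictly dominated by Left: -5 > -8 and 5 > 3. Eliminate Center.
In a mixed equilibrium the row player is indifferent between Up and Down; this condition fixes q.
  the row player's expected payoff from Up: q·3 + (1−q)·0 = 3q
  the row player's expected payoff from Down: q·(-3) + (1−q)·4 = -7q + 4
  3q = -7q + 4  ⇒  10q = 4  ⇒  q = 2/5.

q = 2/5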